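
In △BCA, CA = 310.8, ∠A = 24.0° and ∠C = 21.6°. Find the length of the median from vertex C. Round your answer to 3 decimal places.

The third angle is ∠B = 180° − ∠C − ∠A = 134.40°.
Law of sines: AB = CA·sin C/sin B ≈ 160.14.
Law of sines: BC = CA·sin A/sin B ≈ 176.93.
Median from C: ½√(2·BC² + 2·CA² − AB²) ≈ 239.88.

239.875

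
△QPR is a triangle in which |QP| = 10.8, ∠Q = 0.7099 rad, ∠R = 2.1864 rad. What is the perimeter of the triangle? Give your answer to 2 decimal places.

perimeter ≈ 22.63

The third angle is ∠P = π − ∠R − ∠Q = 0.2453 rad.
Law of sines: |PR| = |QP|·sin Q/sin R ≈ 8.6217.
Law of sines: |RQ| = |QP|·sin P/sin R ≈ 3.2124.
Semiperimeter s = (8.6217+3.2124+10.8)/2 = 11.317.
Perimeter = 8.6217 + 3.2124 + 10.8 = 22.634.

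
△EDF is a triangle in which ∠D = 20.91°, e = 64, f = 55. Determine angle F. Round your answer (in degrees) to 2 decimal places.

By the law of cosines, d² = f² + e² − 2·f·e·cos D = 544.64, so d ≈ 23.338.
Law of cosines again: cos F = (e² + d² − f²)/(2·e·d) ≈ 0.54085, so ∠F ≈ 57.26°.

∠F ≈ 57.26°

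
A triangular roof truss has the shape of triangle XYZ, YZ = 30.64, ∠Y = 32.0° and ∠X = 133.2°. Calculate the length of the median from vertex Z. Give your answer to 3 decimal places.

The third angle is ∠Z = 180° − ∠X − ∠Y = 14.80°.
Law of sines: ZX = YZ·sin Y/sin X ≈ 22.274.
Law of sines: XY = YZ·sin Z/sin X ≈ 10.737.
Median from Z: ½√(2·YZ² + 2·ZX² − XY²) ≈ 26.242.

26.242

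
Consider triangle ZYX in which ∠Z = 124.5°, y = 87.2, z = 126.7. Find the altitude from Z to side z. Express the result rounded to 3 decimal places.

31.172

Law of sines: sin Y = y·sin Z/z ≈ 0.56720.
Since z ≥ y, only the acute value applies: ∠Y ≈ 34.55°.
Then ∠X = 180° − ∠Z − ∠Y ≈ 20.95°.
Law of sines gives x = z·sin X/sin Z ≈ 54.957.
Area = ½·z·y·sin X ≈ 1974.7.
The altitude from Z has length 2·area/z ≈ 31.172.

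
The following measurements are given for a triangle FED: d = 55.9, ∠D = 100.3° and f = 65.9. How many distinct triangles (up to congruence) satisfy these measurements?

0

f·sin D = 65.9·sin(100.3°) ≈ 64.84.
Since ∠D is not acute, a triangle exists only if d > f; here d ≤ f, so there is no triangle.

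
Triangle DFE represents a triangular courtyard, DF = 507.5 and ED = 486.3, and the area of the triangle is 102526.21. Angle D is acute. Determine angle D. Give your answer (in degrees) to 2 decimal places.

From area = ½·ED·DF·sin D, we get sin D = 2·area/(ED·DF) ≈ 0.83085.
Taking the acute solution, ∠D ≈ 56.19°.

∠D ≈ 56.19°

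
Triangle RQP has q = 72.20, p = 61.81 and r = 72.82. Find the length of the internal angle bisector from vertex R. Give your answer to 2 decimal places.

t_R ≈ 56.08

By the law of cosines, cos R = (q² + p² − r²) / (2·q·p) ≈ 0.41797, so ∠R ≈ 65.29°.
The bisector from R has length 2·q·p·cos(∠R/2)/(q+p) ≈ 56.08.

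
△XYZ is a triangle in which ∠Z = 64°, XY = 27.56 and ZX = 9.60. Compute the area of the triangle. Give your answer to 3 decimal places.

131.078

Law of sines: sin Y = ZX·sin Z/XY ≈ 0.31308.
Since XY ≥ ZX, only the acute value applies: ∠Y ≈ 18.24°.
Then ∠X = 180° − ∠Z − ∠Y ≈ 97.76°.
Law of sines gives YZ = XY·sin X/sin Z ≈ 30.383.
Area = ½·XY·ZX·sin X ≈ 131.08.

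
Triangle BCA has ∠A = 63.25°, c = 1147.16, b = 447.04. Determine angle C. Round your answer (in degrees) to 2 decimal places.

∠C ≈ 93.87°

By the law of cosines, a² = b² + c² − 2·b·c·cos A = 1.0542e+06, so a ≈ 1026.7.
Law of cosines again: cos C = (a² + b² − c²)/(2·a·b) ≈ -0.06749, so ∠C ≈ 93.87°.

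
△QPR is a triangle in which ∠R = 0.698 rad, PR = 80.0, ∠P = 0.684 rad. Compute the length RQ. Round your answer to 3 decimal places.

The third angle is ∠Q = π − ∠P − ∠R = 1.760 rad.
Law of sines: RQ = PR·sin P/sin Q ≈ 51.466.

51.466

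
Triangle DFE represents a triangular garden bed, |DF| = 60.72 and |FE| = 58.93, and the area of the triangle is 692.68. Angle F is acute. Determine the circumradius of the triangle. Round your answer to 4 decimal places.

R ≈ 30.5974

From area = ½·|DF|·|FE|·sin F, we get sin F = 2·area/(|DF|·|FE|) ≈ 0.38716.
Taking the acute solution, ∠F ≈ 22.78°.
Law of cosines then gives |ED| ≈ 23.692.
Circumradius = |ED|/(2 sin F) ≈ 30.597.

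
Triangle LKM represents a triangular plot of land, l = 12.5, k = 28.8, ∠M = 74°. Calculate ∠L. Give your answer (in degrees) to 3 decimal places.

∠L ≈ 25.357°

By the law of cosines, m² = l² + k² − 2·l·k·cos M = 787.23, so m ≈ 28.058.
Law of cosines again: cos L = (k² + m² − l²)/(2·k·m) ≈ 0.90366, so ∠L ≈ 25.36°.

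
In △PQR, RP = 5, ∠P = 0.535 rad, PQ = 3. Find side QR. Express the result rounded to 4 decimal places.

2.8622

By the law of cosines, QR² = RP² + PQ² − 2·RP·PQ·cos P = 8.1919, so QR ≈ 2.8622.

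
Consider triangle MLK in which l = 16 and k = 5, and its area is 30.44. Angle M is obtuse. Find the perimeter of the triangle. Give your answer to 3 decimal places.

40.616

From area = ½·l·k·sin M, we get sin M = 2·area/(l·k) ≈ 0.76100.
Taking the obtuse solution, ∠M ≈ 2.277 rad.
Law of cosines then gives m ≈ 19.616.
Perimeter = 19.616 + 16 + 5 = 40.616.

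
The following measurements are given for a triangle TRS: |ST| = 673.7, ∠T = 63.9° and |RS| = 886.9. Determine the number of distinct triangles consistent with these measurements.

|ST|·sin T = 673.7·sin(63.9°) ≈ 605.
Since |RS| ≥ |ST|, exactly one triangle exists.

1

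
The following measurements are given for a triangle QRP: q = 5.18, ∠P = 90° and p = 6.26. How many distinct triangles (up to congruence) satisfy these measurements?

q·sin P = 5.18·sin(90°) ≈ 5.18.
Since ∠P is not acute, a triangle exists only if p > q; here p > q, so there is exactly one triangle.

1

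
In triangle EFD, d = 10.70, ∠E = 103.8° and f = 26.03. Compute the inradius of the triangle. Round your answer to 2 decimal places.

r ≈ 4.03

By the law of cosines, e² = f² + d² − 2·f·d·cos E = 924.92, so e ≈ 30.413.
Area = ½·f·d·sin E ≈ 135.24.
Semiperimeter s = (30.413+26.03+10.7)/2 = 33.571.
Inradius = area/s = 135.24/33.571 ≈ 4.0285.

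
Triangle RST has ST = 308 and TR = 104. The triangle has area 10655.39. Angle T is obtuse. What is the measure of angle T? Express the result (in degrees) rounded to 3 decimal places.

∠T ≈ 138.295°

From area = ½·ST·TR·sin T, we get sin T = 2·area/(ST·TR) ≈ 0.66530.
Taking the obtuse solution, ∠T ≈ 138.29°.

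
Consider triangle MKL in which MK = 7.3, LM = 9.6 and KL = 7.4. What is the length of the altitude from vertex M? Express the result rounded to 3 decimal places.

h_M ≈ 7.221

Semiperimeter s = (7.4 + 9.6 + 7.3)/2 = 12.15.
Heron's formula: area = √(12.15·4.75·2.55·4.85) ≈ 26.716.
The altitude from M has length 2·area/KL ≈ 7.2206.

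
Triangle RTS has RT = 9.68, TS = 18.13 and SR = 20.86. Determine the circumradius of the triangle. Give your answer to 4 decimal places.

By the law of cosines, cos R = (SR² + RT² − TS²) / (2·SR·RT) ≈ 0.49559, so ∠R ≈ 60.29°.
Circumradius = TS/(2 sin R) ≈ 10.437.

10.4369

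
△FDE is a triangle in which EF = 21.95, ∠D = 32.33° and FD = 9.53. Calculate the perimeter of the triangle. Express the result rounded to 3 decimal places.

perimeter ≈ 60.883

Law of sines: sin E = FD·sin D/EF ≈ 0.23219.
Since EF ≥ FD, only the acute value applies: ∠E ≈ 13.43°.
Then ∠F = 180° − ∠D − ∠E ≈ 134.24°.
Law of sines gives DE = EF·sin F/sin D ≈ 29.403.
Semiperimeter s = (29.403+21.95+9.53)/2 = 30.441.
Perimeter = 29.403 + 21.95 + 9.53 = 60.883.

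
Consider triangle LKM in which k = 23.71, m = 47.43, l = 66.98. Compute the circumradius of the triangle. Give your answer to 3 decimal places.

R ≈ 50.166

By the law of cosines, cos L = (k² + m² − l²) / (2·k·m) ≈ -0.74453, so ∠L ≈ 138.12°.
Circumradius = l/(2 sin L) ≈ 50.166.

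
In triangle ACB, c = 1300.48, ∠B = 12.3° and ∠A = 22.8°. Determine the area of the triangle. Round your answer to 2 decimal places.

121404.92

The third angle is ∠C = 180° − ∠B − ∠A = 144.90°.
Law of sines: a = c·sin A/sin C ≈ 876.44.
Law of sines: b = c·sin B/sin C ≈ 481.81.
Area = ½·c·a·sin B ≈ 1.214e+05.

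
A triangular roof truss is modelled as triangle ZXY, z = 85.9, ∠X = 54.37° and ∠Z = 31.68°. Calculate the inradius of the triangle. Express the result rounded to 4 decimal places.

r ≈ 29.8225

The third angle is ∠Y = 180° − ∠Z − ∠X = 93.95°.
Law of sines: x = z·sin X/sin Z ≈ 132.94.
Law of sines: y = z·sin Y/sin Z ≈ 163.18.
Area = ½·z·x·sin Y ≈ 5696.4.
Semiperimeter s = (85.9+132.94+163.18)/2 = 191.01.
Inradius = area/s = 5696.4/191.01 ≈ 29.823.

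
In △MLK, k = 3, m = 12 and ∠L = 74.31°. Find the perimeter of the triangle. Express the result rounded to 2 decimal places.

By the law of cosines, l² = k² + m² − 2·k·m·cos L = 133.53, so l ≈ 11.555.
Semiperimeter s = (12+11.555+3)/2 = 13.278.
Perimeter = 12 + 11.555 + 3 = 26.555.

26.56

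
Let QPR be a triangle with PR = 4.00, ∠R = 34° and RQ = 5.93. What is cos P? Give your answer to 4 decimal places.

cos P ≈ -0.2663

By the law of cosines, QP² = PR² + RQ² − 2·PR·RQ·cos R = 11.835, so QP ≈ 3.4403.
Law of cosines again: cos P = (QP² + PR² − RQ²)/(2·QP·PR) ≈ -0.26632, so ∠P ≈ 105.45°.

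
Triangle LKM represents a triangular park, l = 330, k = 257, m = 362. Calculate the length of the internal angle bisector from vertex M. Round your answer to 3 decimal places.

t_M ≈ 229.250

By the law of cosines, cos M = (l² + k² − m²) / (2·l·k) ≈ 0.25884, so ∠M ≈ 75.00°.
The bisector from M has length 2·l·k·cos(∠M/2)/(l+k) ≈ 229.25.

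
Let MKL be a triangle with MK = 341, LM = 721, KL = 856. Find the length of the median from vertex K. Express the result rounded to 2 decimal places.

542.72

Median from K: ½√(2·MK² + 2·KL² − LM²) ≈ 542.72.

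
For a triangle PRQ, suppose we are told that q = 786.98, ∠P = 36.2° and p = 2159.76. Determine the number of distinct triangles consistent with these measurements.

q·sin P = 786.98·sin(36.2°) ≈ 464.8.
Since p ≥ q, exactly one triangle exists.

1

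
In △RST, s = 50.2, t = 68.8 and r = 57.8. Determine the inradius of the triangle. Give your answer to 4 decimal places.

16.0988

Semiperimeter p = (57.8 + 50.2 + 68.8)/2 = 88.4.
Heron's formula: area = √(88.4·30.6·38.2·19.6) ≈ 1423.1.
Inradius = area/p = 1423.1/88.4 ≈ 16.099.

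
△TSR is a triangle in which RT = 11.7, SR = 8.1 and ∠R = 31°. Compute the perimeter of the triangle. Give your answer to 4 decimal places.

perimeter ≈ 26.1271

By the law of cosines, TS² = SR² + RT² − 2·SR·RT·cos R = 40.033, so TS ≈ 6.3271.
Semiperimeter s = (8.1+11.7+6.3271)/2 = 13.064.
Perimeter = 8.1 + 11.7 + 6.3271 = 26.127.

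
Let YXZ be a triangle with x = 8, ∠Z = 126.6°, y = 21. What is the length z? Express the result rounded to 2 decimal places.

26.56

By the law of cosines, z² = y² + x² − 2·y·x·cos Z = 705.33, so z ≈ 26.558.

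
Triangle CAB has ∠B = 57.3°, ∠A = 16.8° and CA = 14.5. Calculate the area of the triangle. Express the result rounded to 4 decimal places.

area ≈ 34.7256

The third angle is ∠C = 180° − ∠A − ∠B = 105.90°.
Law of sines: AB = CA·sin C/sin B ≈ 16.572.
Law of sines: BC = CA·sin A/sin B ≈ 4.9803.
Area = ½·CA·AB·sin A ≈ 34.726.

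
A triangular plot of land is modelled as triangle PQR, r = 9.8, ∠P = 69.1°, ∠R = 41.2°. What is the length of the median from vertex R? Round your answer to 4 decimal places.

13.0361

The third angle is ∠Q = 180° − ∠R − ∠P = 69.70°.
Law of sines: p = r·sin P/sin R ≈ 13.899.
Law of sines: q = r·sin Q/sin R ≈ 13.954.
Median from R: ½√(2·p² + 2·q² − r²) ≈ 13.036.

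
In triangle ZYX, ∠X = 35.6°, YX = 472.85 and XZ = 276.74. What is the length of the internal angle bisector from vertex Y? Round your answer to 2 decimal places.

348.77

By the law of cosines, ZY² = YX² + XZ² − 2·YX·XZ·cos X = 87373, so ZY ≈ 295.59.
Law of cosines again: cos Y = (ZY² + YX² − XZ²)/(2·ZY·YX) ≈ 0.83843, so ∠Y ≈ 33.02°.
The bisector from Y has length 2·ZY·YX·cos(∠Y/2)/(ZY+YX) ≈ 348.77.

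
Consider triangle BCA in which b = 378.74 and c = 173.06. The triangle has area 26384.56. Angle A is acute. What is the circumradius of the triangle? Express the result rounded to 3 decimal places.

192.062

From area = ½·b·c·sin A, we get sin A = 2·area/(b·c) ≈ 0.80509.
Taking the acute solution, ∠A ≈ 53.62°.
Law of cosines then gives a ≈ 309.25.
Circumradius = a/(2 sin A) ≈ 192.06.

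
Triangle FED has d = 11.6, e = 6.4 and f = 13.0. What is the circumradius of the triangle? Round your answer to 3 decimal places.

By the law of cosines, cos F = (e² + d² − f²) / (2·e·d) ≈ 0.04391, so ∠F ≈ 87.48°.
Circumradius = f/(2 sin F) ≈ 6.5063.

R ≈ 6.506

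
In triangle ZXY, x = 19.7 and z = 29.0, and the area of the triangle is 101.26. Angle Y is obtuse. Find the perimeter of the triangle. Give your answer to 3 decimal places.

perimeter ≈ 96.632

From area = ½·z·x·sin Y, we get sin Y = 2·area/(z·x) ≈ 0.35449.
Taking the obtuse solution, ∠Y ≈ 159.24°.
Law of cosines then gives y ≈ 47.932.
Perimeter = 29 + 19.7 + 47.932 = 96.632.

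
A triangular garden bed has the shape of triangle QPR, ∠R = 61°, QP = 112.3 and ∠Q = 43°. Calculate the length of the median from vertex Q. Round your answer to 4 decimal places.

The third angle is ∠P = 180° − ∠R − ∠Q = 76.00°.
Law of sines: PR = QP·sin Q/sin R ≈ 87.568.
Law of sines: RQ = QP·sin P/sin R ≈ 124.58.
Median from Q: ½√(2·RQ² + 2·QP² − PR²) ≈ 110.22.

110.2238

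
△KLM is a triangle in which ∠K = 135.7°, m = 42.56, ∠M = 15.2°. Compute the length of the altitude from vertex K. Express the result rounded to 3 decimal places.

The third angle is ∠L = 180° − ∠M − ∠K = 29.10°.
Law of sines: k = m·sin K/sin M ≈ 113.37.
Law of sines: l = m·sin L/sin M ≈ 78.945.
Area = ½·m·k·sin L ≈ 1173.3.
The altitude from K has length 2·area/k ≈ 20.698.

h_K ≈ 20.698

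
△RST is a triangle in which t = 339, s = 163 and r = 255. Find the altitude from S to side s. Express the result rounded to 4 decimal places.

Semiperimeter p = (255 + 163 + 339)/2 = 378.5.
Heron's formula: area = √(378.5·123.5·215.5·39.5) ≈ 19948.
The altitude from S has length 2·area/s ≈ 244.75.

h_S ≈ 244.7547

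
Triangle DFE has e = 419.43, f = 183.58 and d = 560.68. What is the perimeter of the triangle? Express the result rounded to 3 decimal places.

perimeter ≈ 1163.690

Perimeter = 560.68 + 183.58 + 419.43 = 1163.7.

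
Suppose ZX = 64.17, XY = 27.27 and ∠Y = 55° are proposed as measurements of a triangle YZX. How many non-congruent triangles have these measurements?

1

XY·sin Y = 27.27·sin(55°) ≈ 22.34.
Since ZX ≥ XY, exactly one triangle exists.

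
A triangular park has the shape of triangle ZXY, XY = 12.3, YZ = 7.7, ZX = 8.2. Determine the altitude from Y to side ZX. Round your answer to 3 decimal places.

Semiperimeter s = (12.3 + 7.7 + 8.2)/2 = 14.1.
Heron's formula: area = √(14.1·1.8·6.4·5.9) ≈ 30.957.
The altitude from Y has length 2·area/ZX ≈ 7.5505.

h_Y ≈ 7.551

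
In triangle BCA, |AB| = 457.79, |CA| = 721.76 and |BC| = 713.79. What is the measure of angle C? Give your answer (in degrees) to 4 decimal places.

By the law of cosines, cos C = (|BC|² + |CA|² − |AB|²) / (2·|BC|·|CA|) ≈ 0.79667, so ∠C ≈ 37.19°.

∠C ≈ 37.1870°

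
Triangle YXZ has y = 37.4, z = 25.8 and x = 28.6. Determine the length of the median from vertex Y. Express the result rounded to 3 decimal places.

m_Y ≈ 19.802

Median from Y: ½√(2·x² + 2·z² − y²) ≈ 19.802.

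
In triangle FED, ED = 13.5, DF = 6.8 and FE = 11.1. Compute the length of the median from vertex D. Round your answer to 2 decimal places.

9.13

Median from D: ½√(2·ED² + 2·DF² − FE²) ≈ 9.1347.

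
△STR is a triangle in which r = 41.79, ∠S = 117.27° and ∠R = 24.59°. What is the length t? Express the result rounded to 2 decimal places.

The third angle is ∠T = 180° − ∠R − ∠S = 38.14°.
Law of sines: t = r·sin T/sin R ≈ 62.022.

62.02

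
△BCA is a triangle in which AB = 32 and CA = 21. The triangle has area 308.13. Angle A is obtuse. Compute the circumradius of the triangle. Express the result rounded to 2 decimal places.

24.39

From area = ½·CA·AB·sin A, we get sin A = 2·area/(CA·AB) ≈ 0.91705.
Taking the obtuse solution, ∠A ≈ 1.981 rad.
Law of cosines then gives BC ≈ 44.732.
Circumradius = BC/(2 sin A) ≈ 24.389.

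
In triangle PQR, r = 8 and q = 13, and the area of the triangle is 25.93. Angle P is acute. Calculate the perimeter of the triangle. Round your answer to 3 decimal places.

From area = ½·q·r·sin P, we get sin P = 2·area/(q·r) ≈ 0.49865.
Taking the acute solution, ∠P ≈ 0.522 rad.
Law of cosines then gives p ≈ 7.2598.
Perimeter = 7.2598 + 13 + 8 = 28.26.

perimeter ≈ 28.260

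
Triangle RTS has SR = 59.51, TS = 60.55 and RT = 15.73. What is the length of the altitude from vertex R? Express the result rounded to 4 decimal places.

h_R ≈ 15.4267

Semiperimeter s = (60.55 + 59.51 + 15.73)/2 = 67.895.
Heron's formula: area = √(67.895·7.345·8.385·52.165) ≈ 467.04.
The altitude from R has length 2·area/TS ≈ 15.427.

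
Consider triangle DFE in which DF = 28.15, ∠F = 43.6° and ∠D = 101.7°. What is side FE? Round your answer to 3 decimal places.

The third angle is ∠E = 180° − ∠D − ∠F = 34.70°.
Law of sines: FE = DF·sin D/sin E ≈ 48.421.

48.421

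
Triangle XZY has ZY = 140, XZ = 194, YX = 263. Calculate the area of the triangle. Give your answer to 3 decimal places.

Semiperimeter s = (140 + 263 + 194)/2 = 298.5.
Heron's formula: area = √(298.5·158.5·35.5·104.5) ≈ 13248.

area ≈ 13248.269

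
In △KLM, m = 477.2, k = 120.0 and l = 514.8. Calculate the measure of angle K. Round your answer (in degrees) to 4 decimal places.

By the law of cosines, cos K = (l² + m² − k²) / (2·l·m) ≈ 0.97357, so ∠K ≈ 13.20°.

∠K ≈ 13.2025°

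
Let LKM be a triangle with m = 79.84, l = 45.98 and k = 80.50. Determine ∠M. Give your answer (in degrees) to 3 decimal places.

72.549

By the law of cosines, cos M = (l² + k² − m²) / (2·l·k) ≈ 0.29989, so ∠M ≈ 72.55°.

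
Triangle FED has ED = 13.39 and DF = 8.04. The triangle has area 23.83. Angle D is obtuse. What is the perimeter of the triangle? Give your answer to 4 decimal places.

42.3344

From area = ½·ED·DF·sin D, we get sin D = 2·area/(ED·DF) ≈ 0.44271.
Taking the obtuse solution, ∠D ≈ 153.72°.
Law of cosines then gives FE ≈ 20.904.
Perimeter = 13.39 + 8.04 + 20.904 = 42.334.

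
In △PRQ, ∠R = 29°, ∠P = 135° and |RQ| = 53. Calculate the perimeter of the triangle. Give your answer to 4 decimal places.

perimeter ≈ 109.9980

The third angle is ∠Q = 180° − ∠P − ∠R = 16.00°.
Law of sines: |QP| = |RQ|·sin R/sin P ≈ 36.338.
Law of sines: |PR| = |RQ|·sin Q/sin P ≈ 20.66.
Semiperimeter s = (53+36.338+20.66)/2 = 54.999.
Perimeter = 53 + 36.338 + 20.66 = 110.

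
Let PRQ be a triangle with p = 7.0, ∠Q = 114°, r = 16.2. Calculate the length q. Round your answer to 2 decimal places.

20.09

By the law of cosines, q² = p² + r² − 2·p·r·cos Q = 403.69, so q ≈ 20.092.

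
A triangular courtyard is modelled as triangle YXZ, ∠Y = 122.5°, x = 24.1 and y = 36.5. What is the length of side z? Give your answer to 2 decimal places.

17.37

Law of sines: sin X = x·sin Y/y ≈ 0.55687.
Since y ≥ x, only the acute value applies: ∠X ≈ 33.84°.
Then ∠Z = 180° − ∠Y − ∠X ≈ 23.66°.
Law of sines gives z = y·sin Z/sin Y ≈ 17.368.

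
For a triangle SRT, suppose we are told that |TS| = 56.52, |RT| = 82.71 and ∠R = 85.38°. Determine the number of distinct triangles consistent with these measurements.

0

|RT|·sin R = 82.71·sin(85.38°) ≈ 82.44.
Since |TS| = 56.52 < 82.44 = |RT| sin R, no triangle exists.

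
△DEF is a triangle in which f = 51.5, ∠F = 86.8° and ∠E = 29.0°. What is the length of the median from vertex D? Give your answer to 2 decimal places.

The third angle is ∠D = 180° − ∠E − ∠F = 64.20°.
Law of sines: d = f·sin D/sin F ≈ 46.439.
Law of sines: e = f·sin E/sin F ≈ 25.007.
Median from D: ½√(2·e² + 2·f² − d²) ≈ 33.161.

m_D ≈ 33.16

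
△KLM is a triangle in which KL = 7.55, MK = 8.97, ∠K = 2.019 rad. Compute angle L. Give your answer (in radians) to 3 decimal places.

By the law of cosines, LM² = MK² + KL² − 2·MK·KL·cos K = 196.16, so LM ≈ 14.006.
Law of cosines again: cos L = (KL² + LM² − MK²)/(2·KL·LM) ≈ 0.81661, so ∠L ≈ 0.615 rad.

0.615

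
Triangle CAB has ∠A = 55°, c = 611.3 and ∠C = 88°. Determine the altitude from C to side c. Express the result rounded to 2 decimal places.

h_C ≈ 301.54

The third angle is ∠B = 180° − ∠C − ∠A = 37.00°.
Law of sines: a = c·sin A/sin C ≈ 501.05.
Law of sines: b = c·sin B/sin C ≈ 368.11.
Area = ½·c·a·sin B ≈ 92166.
The altitude from C has length 2·area/c ≈ 301.54.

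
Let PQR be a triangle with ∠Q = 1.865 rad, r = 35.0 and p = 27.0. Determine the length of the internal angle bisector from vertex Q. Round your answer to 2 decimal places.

t_Q ≈ 18.16

By the law of cosines, q² = r² + p² − 2·r·p·cos Q = 2502.1, so q ≈ 50.021.
The bisector from Q has length 2·r·p·cos(∠Q/2)/(r+p) ≈ 18.163.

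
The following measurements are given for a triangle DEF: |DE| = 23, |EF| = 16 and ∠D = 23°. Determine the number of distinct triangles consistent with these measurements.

2

|DE|·sin D = 23·sin(23°) ≈ 8.987.
Since |DE| sin D < |EF| < |DE| (8.987 < 16 < 23), two triangles exist.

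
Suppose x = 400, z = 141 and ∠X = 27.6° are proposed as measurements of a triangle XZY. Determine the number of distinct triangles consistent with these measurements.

z·sin X = 141·sin(27.6°) ≈ 65.32.
Since x ≥ z, exactly one triangle exists.

1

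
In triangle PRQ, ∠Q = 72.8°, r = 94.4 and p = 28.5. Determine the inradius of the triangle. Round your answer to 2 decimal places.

12.06

By the law of cosines, q² = p² + r² − 2·p·r·cos Q = 8132.5, so q ≈ 90.18.
Area = ½·p·r·sin Q ≈ 1285.
Semiperimeter s = (28.5+94.4+90.18)/2 = 106.54.
Inradius = area/s = 1285/106.54 ≈ 12.062.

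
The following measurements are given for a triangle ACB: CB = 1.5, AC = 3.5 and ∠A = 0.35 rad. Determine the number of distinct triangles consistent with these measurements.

2

AC·sin A = 3.5·sin(0.35 rad) ≈ 1.2.
Since AC sin A < CB < AC (1.2 < 1.5 < 3.5), two triangles exist.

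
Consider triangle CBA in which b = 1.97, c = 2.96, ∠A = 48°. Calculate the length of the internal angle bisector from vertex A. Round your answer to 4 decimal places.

t_A ≈ 2.1611

By the law of cosines, a² = c² + b² − 2·c·b·cos A = 4.8388, so a ≈ 2.1997.
The bisector from A has length 2·c·b·cos(∠A/2)/(c+b) ≈ 2.1611.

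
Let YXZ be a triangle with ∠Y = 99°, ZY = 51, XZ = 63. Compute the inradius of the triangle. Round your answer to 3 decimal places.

Law of sines: sin X = ZY·sin Y/XZ ≈ 0.79956.
Since XZ ≥ ZY, only the acute value applies: ∠X ≈ 53.09°.
Then ∠Z = 180° − ∠Y − ∠X ≈ 27.91°.
Law of sines gives YX = XZ·sin Z/sin Y ≈ 29.859.
Area = ½·XZ·ZY·sin Z ≈ 752.03.
Semiperimeter s = (63+51+29.859)/2 = 71.93.
Inradius = area/s = 752.03/71.93 ≈ 10.455.

r ≈ 10.455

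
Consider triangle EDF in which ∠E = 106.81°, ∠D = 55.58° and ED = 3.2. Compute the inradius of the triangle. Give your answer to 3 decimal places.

r ≈ 1.212

The third angle is ∠F = 180° − ∠E − ∠D = 17.61°.
Law of sines: DF = ED·sin E/sin F ≈ 10.125.
Law of sines: FE = ED·sin D/sin F ≈ 8.7253.
Area = ½·ED·DF·sin D ≈ 13.364.
Semiperimeter s = (10.125+8.7253+3.2)/2 = 11.025.
Inradius = area/s = 13.364/11.025 ≈ 1.2121.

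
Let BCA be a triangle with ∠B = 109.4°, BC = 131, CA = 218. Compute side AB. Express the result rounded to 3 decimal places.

136.088

Law of sines: sin A = BC·sin B/CA ≈ 0.56680.
Since CA ≥ BC, only the acute value applies: ∠A ≈ 34.53°.
Then ∠C = 180° − ∠B − ∠A ≈ 36.07°.
Law of sines gives AB = CA·sin C/sin B ≈ 136.09.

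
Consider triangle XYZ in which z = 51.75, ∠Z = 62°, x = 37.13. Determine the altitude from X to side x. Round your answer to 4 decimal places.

50.7452

Law of sines: sin X = x·sin Z/z ≈ 0.63350.
Since z ≥ x, only the acute value applies: ∠X ≈ 39.31°.
Then ∠Y = 180° − ∠Z − ∠X ≈ 78.69°.
Law of sines gives y = z·sin Y/sin Z ≈ 57.472.
Area = ½·z·x·sin Y ≈ 942.08.
The altitude from X has length 2·area/x ≈ 50.745.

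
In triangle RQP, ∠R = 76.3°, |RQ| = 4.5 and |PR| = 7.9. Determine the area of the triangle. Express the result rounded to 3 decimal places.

17.269

Area = ½·|PR|·|RQ|·sin R ≈ 17.269.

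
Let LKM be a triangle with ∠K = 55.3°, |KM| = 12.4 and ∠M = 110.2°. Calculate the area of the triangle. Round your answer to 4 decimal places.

The third angle is ∠L = 180° − ∠K − ∠M = 14.50°.
Law of sines: |ML| = |KM|·sin K/sin L ≈ 40.716.
Law of sines: |LK| = |KM|·sin M/sin L ≈ 46.479.
Area = ½·|KM|·|ML|·sin M ≈ 236.92.

area ≈ 236.9151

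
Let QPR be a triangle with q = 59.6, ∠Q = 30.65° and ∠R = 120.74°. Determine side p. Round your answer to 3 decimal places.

55.982

The third angle is ∠P = 180° − ∠R − ∠Q = 28.61°.
Law of sines: p = q·sin P/sin Q ≈ 55.982.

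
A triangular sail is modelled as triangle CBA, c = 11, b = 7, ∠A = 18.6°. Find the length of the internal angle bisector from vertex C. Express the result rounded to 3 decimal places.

2.239

By the law of cosines, a² = c² + b² − 2·c·b·cos A = 24.044, so a ≈ 4.9034.
Law of cosines again: cos C = (b² + a² − c²)/(2·b·a) ≈ -0.69858, so ∠C ≈ 134.31°.
The bisector from C has length 2·b·a·cos(∠C/2)/(b+a) ≈ 2.2389.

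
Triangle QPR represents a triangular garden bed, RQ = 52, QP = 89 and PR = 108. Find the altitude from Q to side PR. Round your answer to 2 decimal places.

Semiperimeter s = (108 + 52 + 89)/2 = 124.5.
Heron's formula: area = √(124.5·16.5·72.5·35.5) ≈ 2299.4.
The altitude from Q has length 2·area/PR ≈ 42.581.

42.58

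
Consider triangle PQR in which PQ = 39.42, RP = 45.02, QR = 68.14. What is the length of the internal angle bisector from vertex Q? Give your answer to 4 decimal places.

t_Q ≈ 47.0691

By the law of cosines, cos Q = (PQ² + QR² − RP²) / (2·PQ·QR) ≈ 0.77626, so ∠Q ≈ 39.08°.
The bisector from Q has length 2·PQ·QR·cos(∠Q/2)/(PQ+QR) ≈ 47.069.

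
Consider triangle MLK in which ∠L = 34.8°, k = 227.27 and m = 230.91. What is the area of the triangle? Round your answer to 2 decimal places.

Area = ½·k·m·sin L ≈ 14975.

area ≈ 14975.21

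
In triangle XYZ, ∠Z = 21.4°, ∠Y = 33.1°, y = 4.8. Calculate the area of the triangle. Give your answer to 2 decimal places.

The third angle is ∠X = 180° − ∠Y − ∠Z = 125.50°.
Law of sines: x = y·sin X/sin Y ≈ 7.1557.
Law of sines: z = y·sin Z/sin Y ≈ 3.2071.
Area = ½·y·x·sin Z ≈ 6.2663.

6.27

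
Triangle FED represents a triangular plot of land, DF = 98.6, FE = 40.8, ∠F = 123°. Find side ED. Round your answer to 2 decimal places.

By the law of cosines, ED² = DF² + FE² − 2·DF·FE·cos F = 15769, so ED ≈ 125.57.

125.57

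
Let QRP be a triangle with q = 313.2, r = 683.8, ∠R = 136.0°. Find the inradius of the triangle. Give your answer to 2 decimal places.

64.81

Law of sines: sin Q = q·sin R/r ≈ 0.31817.
Since r ≥ q, only the acute value applies: ∠Q ≈ 18.55°.
Then ∠P = 180° − ∠R − ∠Q ≈ 25.45°.
Law of sines gives p = r·sin P/sin R ≈ 422.97.
Area = ½·r·q·sin P ≈ 46012.
Semiperimeter s = (313.2+683.8+422.97)/2 = 709.98.
Inradius = area/s = 46012/709.98 ≈ 64.807.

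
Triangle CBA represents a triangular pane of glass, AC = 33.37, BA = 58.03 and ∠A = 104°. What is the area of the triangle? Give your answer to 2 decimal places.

area ≈ 939.47

Area = ½·BA·AC·sin A ≈ 939.47.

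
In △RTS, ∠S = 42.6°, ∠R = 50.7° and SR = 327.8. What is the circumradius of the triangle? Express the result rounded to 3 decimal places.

164.172

The third angle is ∠T = 180° − ∠S − ∠R = 86.70°.
Law of sines: TS = SR·sin R/sin T ≈ 254.09.
Law of sines: RT = SR·sin S/sin T ≈ 222.25.
Circumradius = SR/(2 sin T) ≈ 164.17.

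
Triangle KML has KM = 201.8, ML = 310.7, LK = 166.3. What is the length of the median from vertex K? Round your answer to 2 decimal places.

m_K ≈ 100.28

Median from K: ½√(2·LK² + 2·KM² − ML²) ≈ 100.28.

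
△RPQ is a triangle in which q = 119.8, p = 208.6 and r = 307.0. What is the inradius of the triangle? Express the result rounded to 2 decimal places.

26.97

Semiperimeter s = (307 + 208.6 + 119.8)/2 = 317.7.
Heron's formula: area = √(317.7·10.7·109.1·197.9) ≈ 8567.1.
Inradius = area/s = 8567.1/317.7 ≈ 26.966.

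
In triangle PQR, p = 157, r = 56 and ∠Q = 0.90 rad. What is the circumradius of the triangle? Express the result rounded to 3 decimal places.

By the law of cosines, q² = r² + p² − 2·r·p·cos Q = 16855, so q ≈ 129.83.
Area = ½·r·p·sin Q ≈ 3443.5.
Circumradius = q/(2 sin Q) ≈ 82.868.

82.868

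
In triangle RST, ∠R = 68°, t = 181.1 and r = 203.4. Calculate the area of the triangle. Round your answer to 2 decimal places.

Law of sines: sin T = t·sin R/r ≈ 0.82553.
Since r ≥ t, only the acute value applies: ∠T ≈ 55.64°.
Then ∠S = 180° − ∠R − ∠T ≈ 56.36°.
Law of sines gives s = r·sin S/sin R ≈ 182.63.
Area = ½·r·t·sin S ≈ 15333.

15333.10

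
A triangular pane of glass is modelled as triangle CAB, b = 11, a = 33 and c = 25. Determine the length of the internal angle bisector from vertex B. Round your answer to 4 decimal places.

28.2015

By the law of cosines, cos B = (c² + a² − b²) / (2·c·a) ≈ 0.96545, so ∠B ≈ 15.10°.
The bisector from B has length 2·c·a·cos(∠B/2)/(c+a) ≈ 28.202.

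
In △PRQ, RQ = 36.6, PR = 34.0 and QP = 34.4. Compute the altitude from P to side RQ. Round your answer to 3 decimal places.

28.890

Semiperimeter s = (36.6 + 34.4 + 34)/2 = 52.5.
Heron's formula: area = √(52.5·15.9·18.1·18.5) ≈ 528.69.
The altitude from P has length 2·area/RQ ≈ 28.89.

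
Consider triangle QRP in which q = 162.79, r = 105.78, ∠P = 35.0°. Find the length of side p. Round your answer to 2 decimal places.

By the law of cosines, p² = q² + r² − 2·q·r·cos P = 9478.5, so p ≈ 97.358.

97.36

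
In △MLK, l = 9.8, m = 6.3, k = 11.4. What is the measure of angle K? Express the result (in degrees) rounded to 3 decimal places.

∠K ≈ 87.322°

By the law of cosines, cos K = (m² + l² − k²) / (2·m·l) ≈ 0.04673, so ∠K ≈ 87.32°.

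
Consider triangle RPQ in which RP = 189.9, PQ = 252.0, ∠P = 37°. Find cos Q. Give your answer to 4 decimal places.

By the law of cosines, QR² = RP² + PQ² − 2·RP·PQ·cos P = 23129, so QR ≈ 152.08.
Law of cosines again: cos Q = (PQ² + QR² − RP²)/(2·PQ·QR) ≈ 0.65977, so ∠Q ≈ 48.72°.

0.6598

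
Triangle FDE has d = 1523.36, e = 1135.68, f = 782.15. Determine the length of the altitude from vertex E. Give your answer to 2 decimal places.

h_E ≈ 760.07

Semiperimeter s = (782.15 + 1523.4 + 1135.7)/2 = 1720.6.
Heron's formula: area = √(1720.6·938.44·197.23·584.91) ≈ 4.316e+05.
The altitude from E has length 2·area/e ≈ 760.07.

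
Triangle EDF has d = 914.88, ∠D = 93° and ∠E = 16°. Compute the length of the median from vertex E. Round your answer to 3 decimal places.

The third angle is ∠F = 180° − ∠E − ∠D = 71.00°.
Law of sines: e = d·sin E/sin D ≈ 252.52.
Law of sines: f = d·sin F/sin D ≈ 866.22.
Median from E: ½√(2·d² + 2·f² − e²) ≈ 881.89.

881.891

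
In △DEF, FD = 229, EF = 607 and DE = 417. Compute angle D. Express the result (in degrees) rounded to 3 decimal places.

By the law of cosines, cos D = (FD² + DE² − EF²) / (2·FD·DE) ≈ -0.74413, so ∠D ≈ 138.08°.

∠D ≈ 138.085°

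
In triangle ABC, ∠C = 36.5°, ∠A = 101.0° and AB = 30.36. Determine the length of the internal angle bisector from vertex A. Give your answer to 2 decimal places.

t_A ≈ 20.54

The third angle is ∠B = 180° − ∠C − ∠A = 42.50°.
Law of sines: BC = AB·sin A/sin C ≈ 50.103.
Law of sines: CA = AB·sin B/sin C ≈ 34.482.
The bisector from A has length 2·CA·AB·cos(∠A/2)/(CA+AB) ≈ 20.539.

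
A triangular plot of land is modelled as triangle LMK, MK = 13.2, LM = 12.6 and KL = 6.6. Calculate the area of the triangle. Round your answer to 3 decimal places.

area ≈ 40.983

Semiperimeter s = (13.2 + 6.6 + 12.6)/2 = 16.2.
Heron's formula: area = √(16.2·3·9.6·3.6) ≈ 40.983.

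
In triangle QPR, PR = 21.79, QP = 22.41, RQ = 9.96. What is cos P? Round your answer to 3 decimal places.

0.899

By the law of cosines, cos P = (QP² + PR² − RQ²) / (2·QP·PR) ≈ 0.89882, so ∠P ≈ 26.00°.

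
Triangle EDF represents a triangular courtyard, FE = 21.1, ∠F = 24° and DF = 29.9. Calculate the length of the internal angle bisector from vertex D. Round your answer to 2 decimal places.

By the law of cosines, ED² = DF² + FE² − 2·DF·FE·cos F = 186.53, so ED ≈ 13.657.
Law of cosines again: cos D = (ED² + DF² − FE²)/(2·ED·DF) ≈ 0.77790, so ∠D ≈ 38.93°.
The bisector from D has length 2·ED·DF·cos(∠D/2)/(ED+DF) ≈ 17.679.

17.68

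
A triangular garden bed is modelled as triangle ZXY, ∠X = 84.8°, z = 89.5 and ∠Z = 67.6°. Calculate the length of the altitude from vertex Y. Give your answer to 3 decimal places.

h_Y ≈ 89.132

The third angle is ∠Y = 180° − ∠Z − ∠X = 27.60°.
Law of sines: x = z·sin X/sin Z ≈ 96.406.
Law of sines: y = z·sin Y/sin Z ≈ 44.849.
Area = ½·z·x·sin Y ≈ 1998.7.
The altitude from Y has length 2·area/y ≈ 89.132.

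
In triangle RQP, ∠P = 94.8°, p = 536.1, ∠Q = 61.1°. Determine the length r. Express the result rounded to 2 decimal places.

219.68

The third angle is ∠R = 180° − ∠Q − ∠P = 24.10°.
Law of sines: r = p·sin R/sin P ≈ 219.68.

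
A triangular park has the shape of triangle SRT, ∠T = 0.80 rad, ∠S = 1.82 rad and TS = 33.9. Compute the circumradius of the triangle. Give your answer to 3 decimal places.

34.018

The third angle is ∠R = π − ∠T − ∠S = 0.522 rad.
Law of sines: RT = TS·sin S/sin R ≈ 65.935.
Law of sines: SR = TS·sin T/sin R ≈ 48.806.
Circumradius = TS/(2 sin R) ≈ 34.018.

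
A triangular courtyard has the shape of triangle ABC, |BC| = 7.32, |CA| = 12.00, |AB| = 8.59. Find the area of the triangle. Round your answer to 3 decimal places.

area ≈ 31.163

Semiperimeter s = (7.32 + 12 + 8.59)/2 = 13.955.
Heron's formula: area = √(13.955·6.635·1.955·5.365) ≈ 31.163.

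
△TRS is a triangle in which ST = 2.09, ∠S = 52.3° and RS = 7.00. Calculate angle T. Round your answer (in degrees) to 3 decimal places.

By the law of cosines, TR² = RS² + ST² − 2·RS·ST·cos S = 35.475, so TR ≈ 5.9561.
Law of cosines again: cos T = (ST² + TR² − RS²)/(2·ST·TR) ≈ -0.36781, so ∠T ≈ 111.58°.

∠T ≈ 111.580°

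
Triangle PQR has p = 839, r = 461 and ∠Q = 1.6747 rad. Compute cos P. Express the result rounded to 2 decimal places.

By the law of cosines, q² = r² + p² − 2·r·p·cos Q = 9.9667e+05, so q ≈ 998.34.
Law of cosines again: cos P = (q² + r² − p²)/(2·q·r) ≈ 0.54893, so ∠P ≈ 0.9897 rad.

cos P ≈ 0.55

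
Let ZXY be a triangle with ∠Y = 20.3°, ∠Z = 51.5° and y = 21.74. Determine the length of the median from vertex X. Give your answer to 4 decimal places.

m_X ≈ 23.5139

The third angle is ∠X = 180° − ∠Y − ∠Z = 108.20°.
Law of sines: z = y·sin Z/sin Y ≈ 49.041.
Law of sines: x = y·sin X/sin Y ≈ 59.528.
Median from X: ½√(2·y² + 2·z² − x²) ≈ 23.514.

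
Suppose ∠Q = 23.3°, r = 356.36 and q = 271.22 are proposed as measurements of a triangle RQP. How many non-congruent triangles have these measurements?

2

r·sin Q = 356.36·sin(23.3°) ≈ 141.
Since r sin Q < q < r (141 < 271.22 < 356.36), two triangles exist.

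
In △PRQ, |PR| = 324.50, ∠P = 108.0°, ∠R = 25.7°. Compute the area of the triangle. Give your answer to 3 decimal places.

30035.552

The third angle is ∠Q = 180° − ∠P − ∠R = 46.30°.
Law of sines: |RQ| = |PR|·sin P/sin Q ≈ 426.88.
Law of sines: |QP| = |PR|·sin R/sin Q ≈ 194.65.
Area = ½·|PR|·|RQ|·sin R ≈ 30036.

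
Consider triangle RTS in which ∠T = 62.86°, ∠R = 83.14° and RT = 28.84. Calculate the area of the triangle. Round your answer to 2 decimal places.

area ≈ 657.08

The third angle is ∠S = 180° − ∠R − ∠T = 34.00°.
Law of sines: TS = RT·sin R/sin S ≈ 51.205.
Law of sines: SR = RT·sin T/sin S ≈ 45.896.
Area = ½·RT·TS·sin T ≈ 657.08.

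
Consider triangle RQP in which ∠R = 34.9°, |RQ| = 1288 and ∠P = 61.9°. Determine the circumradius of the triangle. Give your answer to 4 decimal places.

The third angle is ∠Q = 180° − ∠P − ∠R = 83.20°.
Law of sines: |QP| = |RQ|·sin R/sin P ≈ 835.39.
Law of sines: |PR| = |RQ|·sin Q/sin P ≈ 1449.8.
Circumradius = |RQ|/(2 sin P) ≈ 730.05.

730.0537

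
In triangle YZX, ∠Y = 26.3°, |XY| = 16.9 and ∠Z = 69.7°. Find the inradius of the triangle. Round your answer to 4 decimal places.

The third angle is ∠X = 180° − ∠Y − ∠Z = 84.00°.
Law of sines: |ZX| = |XY|·sin Y/sin Z ≈ 7.9838.
Law of sines: |YZ| = |XY|·sin X/sin Z ≈ 17.92.
Area = ½·|XY|·|ZX|·sin X ≈ 67.093.
Semiperimeter s = (7.9838+16.9+17.92)/2 = 21.402.
Inradius = area/s = 67.093/21.402 ≈ 3.1349.

3.1349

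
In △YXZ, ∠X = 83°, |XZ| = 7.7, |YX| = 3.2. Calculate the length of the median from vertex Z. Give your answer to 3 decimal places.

By the law of cosines, |ZY|² = |YX|² + |XZ|² − 2·|YX|·|XZ|·cos X = 63.524, so |ZY| ≈ 7.9702.
Median from Z: ½√(2·|XZ|² + 2·|ZY|² − |YX|²) ≈ 7.6712.

7.671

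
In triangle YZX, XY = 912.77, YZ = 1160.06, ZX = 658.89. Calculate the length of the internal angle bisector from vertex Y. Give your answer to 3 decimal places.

By the law of cosines, cos Y = (XY² + YZ² − ZX²) / (2·XY·YZ) ≈ 0.82388, so ∠Y ≈ 34.53°.
The bisector from Y has length 2·XY·YZ·cos(∠Y/2)/(XY+YZ) ≈ 975.64.

t_Y ≈ 975.643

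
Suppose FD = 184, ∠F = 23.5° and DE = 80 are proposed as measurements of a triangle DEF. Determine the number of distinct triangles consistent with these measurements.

FD·sin F = 184·sin(23.5°) ≈ 73.37.
Since FD sin F < DE < FD (73.37 < 80 < 184), two triangles exist.

2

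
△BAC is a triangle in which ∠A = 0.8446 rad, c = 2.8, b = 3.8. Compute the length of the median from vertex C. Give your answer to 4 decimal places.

3.0553

By the law of cosines, a² = c² + b² − 2·c·b·cos A = 8.1494, so a ≈ 2.8547.
Median from C: ½√(2·b² + 2·a² − c²) ≈ 3.0553.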